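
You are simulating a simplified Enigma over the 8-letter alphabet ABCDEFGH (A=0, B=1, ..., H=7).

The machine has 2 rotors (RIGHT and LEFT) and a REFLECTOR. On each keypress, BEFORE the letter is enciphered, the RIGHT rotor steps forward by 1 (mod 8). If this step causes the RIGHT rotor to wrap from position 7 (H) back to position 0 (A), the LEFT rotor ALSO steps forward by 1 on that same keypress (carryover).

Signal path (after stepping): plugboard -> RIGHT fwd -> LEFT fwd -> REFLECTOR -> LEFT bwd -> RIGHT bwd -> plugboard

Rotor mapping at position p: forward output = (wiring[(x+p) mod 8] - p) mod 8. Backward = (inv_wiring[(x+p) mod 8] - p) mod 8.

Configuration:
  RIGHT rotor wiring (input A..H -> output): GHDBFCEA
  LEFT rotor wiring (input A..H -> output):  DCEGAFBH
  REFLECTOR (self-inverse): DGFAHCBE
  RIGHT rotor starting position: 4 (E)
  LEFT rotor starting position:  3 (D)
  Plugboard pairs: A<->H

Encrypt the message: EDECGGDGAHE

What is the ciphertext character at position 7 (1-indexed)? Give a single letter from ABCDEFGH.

Char 1 ('E'): step: R->5, L=3; E->plug->E->R->C->L->C->refl->F->L'->B->R'->D->plug->D
Char 2 ('D'): step: R->6, L=3; D->plug->D->R->B->L->F->refl->C->L'->C->R'->B->plug->B
Char 3 ('E'): step: R->7, L=3; E->plug->E->R->C->L->C->refl->F->L'->B->R'->A->plug->H
Char 4 ('C'): step: R->0, L->4 (L advanced); C->plug->C->R->D->L->D->refl->A->L'->G->R'->A->plug->H
Char 5 ('G'): step: R->1, L=4; G->plug->G->R->H->L->C->refl->F->L'->C->R'->B->plug->B
Char 6 ('G'): step: R->2, L=4; G->plug->G->R->E->L->H->refl->E->L'->A->R'->D->plug->D
Char 7 ('D'): step: R->3, L=4; D->plug->D->R->B->L->B->refl->G->L'->F->R'->E->plug->E

E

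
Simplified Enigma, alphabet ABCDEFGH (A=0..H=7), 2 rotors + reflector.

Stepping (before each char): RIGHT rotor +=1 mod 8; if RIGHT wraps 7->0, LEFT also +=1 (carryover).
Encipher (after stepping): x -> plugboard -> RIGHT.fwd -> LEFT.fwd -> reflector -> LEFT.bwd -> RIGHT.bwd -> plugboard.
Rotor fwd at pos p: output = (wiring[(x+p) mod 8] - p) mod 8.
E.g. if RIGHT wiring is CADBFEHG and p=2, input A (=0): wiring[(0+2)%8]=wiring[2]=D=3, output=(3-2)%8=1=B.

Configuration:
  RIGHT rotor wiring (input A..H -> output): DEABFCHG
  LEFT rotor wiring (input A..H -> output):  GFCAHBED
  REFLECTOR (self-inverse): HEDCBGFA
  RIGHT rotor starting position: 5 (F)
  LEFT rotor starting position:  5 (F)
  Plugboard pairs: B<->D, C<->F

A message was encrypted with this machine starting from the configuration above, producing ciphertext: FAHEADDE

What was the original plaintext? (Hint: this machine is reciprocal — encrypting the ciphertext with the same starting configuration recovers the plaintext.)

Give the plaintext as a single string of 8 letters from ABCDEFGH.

Char 1 ('F'): step: R->6, L=5; F->plug->C->R->F->L->F->refl->G->L'->C->R'->E->plug->E
Char 2 ('A'): step: R->7, L=5; A->plug->A->R->H->L->C->refl->D->L'->G->R'->F->plug->C
Char 3 ('H'): step: R->0, L->6 (L advanced); H->plug->H->R->G->L->B->refl->E->L'->E->R'->B->plug->D
Char 4 ('E'): step: R->1, L=6; E->plug->E->R->B->L->F->refl->G->L'->A->R'->C->plug->F
Char 5 ('A'): step: R->2, L=6; A->plug->A->R->G->L->B->refl->E->L'->E->R'->F->plug->C
Char 6 ('D'): step: R->3, L=6; D->plug->B->R->C->L->A->refl->H->L'->D->R'->E->plug->E
Char 7 ('D'): step: R->4, L=6; D->plug->B->R->G->L->B->refl->E->L'->E->R'->G->plug->G
Char 8 ('E'): step: R->5, L=6; E->plug->E->R->H->L->D->refl->C->L'->F->R'->A->plug->A

Answer: ECDFCEGA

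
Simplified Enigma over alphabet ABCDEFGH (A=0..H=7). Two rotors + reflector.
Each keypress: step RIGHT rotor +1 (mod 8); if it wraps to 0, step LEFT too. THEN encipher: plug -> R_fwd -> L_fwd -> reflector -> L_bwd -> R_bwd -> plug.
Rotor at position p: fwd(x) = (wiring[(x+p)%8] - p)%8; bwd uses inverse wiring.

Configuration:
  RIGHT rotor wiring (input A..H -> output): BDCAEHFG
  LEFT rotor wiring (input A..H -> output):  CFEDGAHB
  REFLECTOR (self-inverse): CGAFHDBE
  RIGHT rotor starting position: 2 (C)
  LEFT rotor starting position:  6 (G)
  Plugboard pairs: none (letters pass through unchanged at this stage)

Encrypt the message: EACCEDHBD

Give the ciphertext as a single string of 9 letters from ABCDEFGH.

Char 1 ('E'): step: R->3, L=6; E->plug->E->R->D->L->H->refl->E->L'->C->R'->D->plug->D
Char 2 ('A'): step: R->4, L=6; A->plug->A->R->A->L->B->refl->G->L'->E->R'->H->plug->H
Char 3 ('C'): step: R->5, L=6; C->plug->C->R->B->L->D->refl->F->L'->F->R'->F->plug->F
Char 4 ('C'): step: R->6, L=6; C->plug->C->R->D->L->H->refl->E->L'->C->R'->F->plug->F
Char 5 ('E'): step: R->7, L=6; E->plug->E->R->B->L->D->refl->F->L'->F->R'->F->plug->F
Char 6 ('D'): step: R->0, L->7 (L advanced); D->plug->D->R->A->L->C->refl->A->L'->H->R'->F->plug->F
Char 7 ('H'): step: R->1, L=7; H->plug->H->R->A->L->C->refl->A->L'->H->R'->C->plug->C
Char 8 ('B'): step: R->2, L=7; B->plug->B->R->G->L->B->refl->G->L'->C->R'->C->plug->C
Char 9 ('D'): step: R->3, L=7; D->plug->D->R->C->L->G->refl->B->L'->G->R'->F->plug->F

Answer: DHFFFFCCF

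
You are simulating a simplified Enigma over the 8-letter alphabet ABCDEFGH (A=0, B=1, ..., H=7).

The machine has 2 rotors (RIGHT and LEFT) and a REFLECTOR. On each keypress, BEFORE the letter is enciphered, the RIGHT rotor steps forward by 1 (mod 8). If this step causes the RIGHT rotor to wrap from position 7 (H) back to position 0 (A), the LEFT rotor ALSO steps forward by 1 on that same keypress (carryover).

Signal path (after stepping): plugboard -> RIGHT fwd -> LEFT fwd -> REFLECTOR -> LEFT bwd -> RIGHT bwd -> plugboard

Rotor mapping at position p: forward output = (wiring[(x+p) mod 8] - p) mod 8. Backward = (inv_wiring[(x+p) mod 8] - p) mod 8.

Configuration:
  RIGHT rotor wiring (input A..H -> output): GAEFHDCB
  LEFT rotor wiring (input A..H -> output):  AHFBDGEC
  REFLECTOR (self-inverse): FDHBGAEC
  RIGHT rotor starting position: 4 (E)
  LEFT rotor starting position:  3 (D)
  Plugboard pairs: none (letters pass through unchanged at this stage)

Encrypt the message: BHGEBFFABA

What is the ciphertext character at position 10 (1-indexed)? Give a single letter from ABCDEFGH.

Char 1 ('B'): step: R->5, L=3; B->plug->B->R->F->L->F->refl->A->L'->B->R'->D->plug->D
Char 2 ('H'): step: R->6, L=3; H->plug->H->R->F->L->F->refl->A->L'->B->R'->G->plug->G
Char 3 ('G'): step: R->7, L=3; G->plug->G->R->E->L->H->refl->C->L'->H->R'->B->plug->B
Char 4 ('E'): step: R->0, L->4 (L advanced); E->plug->E->R->H->L->F->refl->A->L'->C->R'->G->plug->G
Char 5 ('B'): step: R->1, L=4; B->plug->B->R->D->L->G->refl->E->L'->E->R'->C->plug->C
Char 6 ('F'): step: R->2, L=4; F->plug->F->R->H->L->F->refl->A->L'->C->R'->A->plug->A
Char 7 ('F'): step: R->3, L=4; F->plug->F->R->D->L->G->refl->E->L'->E->R'->B->plug->B
Char 8 ('A'): step: R->4, L=4; A->plug->A->R->D->L->G->refl->E->L'->E->R'->F->plug->F
Char 9 ('B'): step: R->5, L=4; B->plug->B->R->F->L->D->refl->B->L'->G->R'->A->plug->A
Char 10 ('A'): step: R->6, L=4; A->plug->A->R->E->L->E->refl->G->L'->D->R'->B->plug->B

B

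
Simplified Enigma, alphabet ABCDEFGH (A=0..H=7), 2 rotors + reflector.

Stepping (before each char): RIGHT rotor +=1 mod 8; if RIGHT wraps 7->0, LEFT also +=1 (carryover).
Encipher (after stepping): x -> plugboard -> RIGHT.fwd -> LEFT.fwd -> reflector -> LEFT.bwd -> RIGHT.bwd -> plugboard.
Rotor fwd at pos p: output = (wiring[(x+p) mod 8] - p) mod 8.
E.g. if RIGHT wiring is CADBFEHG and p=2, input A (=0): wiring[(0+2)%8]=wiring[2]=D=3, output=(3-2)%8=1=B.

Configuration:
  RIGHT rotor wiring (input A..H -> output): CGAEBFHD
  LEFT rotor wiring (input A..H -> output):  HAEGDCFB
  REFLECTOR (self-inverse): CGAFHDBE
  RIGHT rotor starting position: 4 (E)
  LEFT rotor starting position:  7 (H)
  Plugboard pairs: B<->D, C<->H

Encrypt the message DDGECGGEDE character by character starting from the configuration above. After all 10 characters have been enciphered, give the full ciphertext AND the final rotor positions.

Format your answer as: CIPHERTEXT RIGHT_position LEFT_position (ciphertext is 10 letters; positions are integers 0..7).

Char 1 ('D'): step: R->5, L=7; D->plug->B->R->C->L->B->refl->G->L'->H->R'->G->plug->G
Char 2 ('D'): step: R->6, L=7; D->plug->B->R->F->L->E->refl->H->L'->E->R'->C->plug->H
Char 3 ('G'): step: R->7, L=7; G->plug->G->R->G->L->D->refl->F->L'->D->R'->B->plug->D
Char 4 ('E'): step: R->0, L->0 (L advanced); E->plug->E->R->B->L->A->refl->C->L'->F->R'->F->plug->F
Char 5 ('C'): step: R->1, L=0; C->plug->H->R->B->L->A->refl->C->L'->F->R'->A->plug->A
Char 6 ('G'): step: R->2, L=0; G->plug->G->R->A->L->H->refl->E->L'->C->R'->B->plug->D
Char 7 ('G'): step: R->3, L=0; G->plug->G->R->D->L->G->refl->B->L'->H->R'->F->plug->F
Char 8 ('E'): step: R->4, L=0; E->plug->E->R->G->L->F->refl->D->L'->E->R'->G->plug->G
Char 9 ('D'): step: R->5, L=0; D->plug->B->R->C->L->E->refl->H->L'->A->R'->A->plug->A
Char 10 ('E'): step: R->6, L=0; E->plug->E->R->C->L->E->refl->H->L'->A->R'->D->plug->B
Final: ciphertext=GHDFADFGAB, RIGHT=6, LEFT=0

Answer: GHDFADFGAB 6 0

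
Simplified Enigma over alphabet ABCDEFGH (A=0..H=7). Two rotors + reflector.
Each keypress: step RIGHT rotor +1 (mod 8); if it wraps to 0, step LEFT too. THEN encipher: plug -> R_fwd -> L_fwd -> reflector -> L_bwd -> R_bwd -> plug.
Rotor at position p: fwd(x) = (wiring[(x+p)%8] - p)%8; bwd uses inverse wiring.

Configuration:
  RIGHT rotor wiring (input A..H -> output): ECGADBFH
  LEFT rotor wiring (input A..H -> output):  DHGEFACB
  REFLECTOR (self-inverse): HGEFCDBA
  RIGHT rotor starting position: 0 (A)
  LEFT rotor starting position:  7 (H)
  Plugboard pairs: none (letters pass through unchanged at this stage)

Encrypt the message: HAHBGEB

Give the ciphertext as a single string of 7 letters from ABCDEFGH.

Char 1 ('H'): step: R->1, L=7; H->plug->H->R->D->L->H->refl->A->L'->C->R'->D->plug->D
Char 2 ('A'): step: R->2, L=7; A->plug->A->R->E->L->F->refl->D->L'->H->R'->D->plug->D
Char 3 ('H'): step: R->3, L=7; H->plug->H->R->D->L->H->refl->A->L'->C->R'->D->plug->D
Char 4 ('B'): step: R->4, L=7; B->plug->B->R->F->L->G->refl->B->L'->G->R'->F->plug->F
Char 5 ('G'): step: R->5, L=7; G->plug->G->R->D->L->H->refl->A->L'->C->R'->C->plug->C
Char 6 ('E'): step: R->6, L=7; E->plug->E->R->A->L->C->refl->E->L'->B->R'->B->plug->B
Char 7 ('B'): step: R->7, L=7; B->plug->B->R->F->L->G->refl->B->L'->G->R'->H->plug->H

Answer: DDDFCBH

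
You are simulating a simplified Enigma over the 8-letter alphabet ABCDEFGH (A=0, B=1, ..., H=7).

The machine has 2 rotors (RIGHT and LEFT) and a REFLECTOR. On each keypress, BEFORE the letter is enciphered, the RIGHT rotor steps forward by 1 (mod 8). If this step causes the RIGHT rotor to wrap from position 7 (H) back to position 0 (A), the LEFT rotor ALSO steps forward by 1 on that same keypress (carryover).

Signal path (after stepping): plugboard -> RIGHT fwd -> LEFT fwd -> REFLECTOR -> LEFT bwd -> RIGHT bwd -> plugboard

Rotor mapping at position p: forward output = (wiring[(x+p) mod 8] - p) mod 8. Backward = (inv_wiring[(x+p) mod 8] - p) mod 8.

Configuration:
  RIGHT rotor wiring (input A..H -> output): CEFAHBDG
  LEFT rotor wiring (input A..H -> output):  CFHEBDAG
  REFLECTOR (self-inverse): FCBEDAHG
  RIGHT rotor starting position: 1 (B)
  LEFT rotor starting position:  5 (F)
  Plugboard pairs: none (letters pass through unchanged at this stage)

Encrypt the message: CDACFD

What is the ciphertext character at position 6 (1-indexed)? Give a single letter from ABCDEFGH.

Char 1 ('C'): step: R->2, L=5; C->plug->C->R->F->L->C->refl->B->L'->C->R'->H->plug->H
Char 2 ('D'): step: R->3, L=5; D->plug->D->R->A->L->G->refl->H->L'->G->R'->C->plug->C
Char 3 ('A'): step: R->4, L=5; A->plug->A->R->D->L->F->refl->A->L'->E->R'->H->plug->H
Char 4 ('C'): step: R->5, L=5; C->plug->C->R->B->L->D->refl->E->L'->H->R'->E->plug->E
Char 5 ('F'): step: R->6, L=5; F->plug->F->R->C->L->B->refl->C->L'->F->R'->A->plug->A
Char 6 ('D'): step: R->7, L=5; D->plug->D->R->G->L->H->refl->G->L'->A->R'->F->plug->F

F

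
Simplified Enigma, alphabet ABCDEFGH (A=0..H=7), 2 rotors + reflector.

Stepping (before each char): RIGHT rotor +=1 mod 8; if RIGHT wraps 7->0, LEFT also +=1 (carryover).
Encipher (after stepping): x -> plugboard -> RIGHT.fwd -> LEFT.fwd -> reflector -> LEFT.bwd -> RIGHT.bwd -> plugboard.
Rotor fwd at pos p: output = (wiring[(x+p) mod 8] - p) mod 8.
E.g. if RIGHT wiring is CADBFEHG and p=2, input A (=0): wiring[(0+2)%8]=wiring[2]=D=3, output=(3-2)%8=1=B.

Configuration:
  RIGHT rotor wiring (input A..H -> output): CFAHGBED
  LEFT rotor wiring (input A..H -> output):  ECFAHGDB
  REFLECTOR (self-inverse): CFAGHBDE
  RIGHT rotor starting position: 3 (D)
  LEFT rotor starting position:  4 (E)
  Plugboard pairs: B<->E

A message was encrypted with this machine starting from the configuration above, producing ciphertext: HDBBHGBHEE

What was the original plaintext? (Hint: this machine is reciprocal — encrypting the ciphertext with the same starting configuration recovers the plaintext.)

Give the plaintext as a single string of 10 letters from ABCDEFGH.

Answer: BBDHAFHFDD

Derivation:
Char 1 ('H'): step: R->4, L=4; H->plug->H->R->D->L->F->refl->B->L'->G->R'->E->plug->B
Char 2 ('D'): step: R->5, L=4; D->plug->D->R->F->L->G->refl->D->L'->A->R'->E->plug->B
Char 3 ('B'): step: R->6, L=4; B->plug->E->R->C->L->H->refl->E->L'->H->R'->D->plug->D
Char 4 ('B'): step: R->7, L=4; B->plug->E->R->A->L->D->refl->G->L'->F->R'->H->plug->H
Char 5 ('H'): step: R->0, L->5 (L advanced); H->plug->H->R->D->L->H->refl->E->L'->C->R'->A->plug->A
Char 6 ('G'): step: R->1, L=5; G->plug->G->R->C->L->E->refl->H->L'->D->R'->F->plug->F
Char 7 ('B'): step: R->2, L=5; B->plug->E->R->C->L->E->refl->H->L'->D->R'->H->plug->H
Char 8 ('H'): step: R->3, L=5; H->plug->H->R->F->L->A->refl->C->L'->H->R'->F->plug->F
Char 9 ('E'): step: R->4, L=5; E->plug->B->R->F->L->A->refl->C->L'->H->R'->D->plug->D
Char 10 ('E'): step: R->5, L=5; E->plug->B->R->H->L->C->refl->A->L'->F->R'->D->plug->D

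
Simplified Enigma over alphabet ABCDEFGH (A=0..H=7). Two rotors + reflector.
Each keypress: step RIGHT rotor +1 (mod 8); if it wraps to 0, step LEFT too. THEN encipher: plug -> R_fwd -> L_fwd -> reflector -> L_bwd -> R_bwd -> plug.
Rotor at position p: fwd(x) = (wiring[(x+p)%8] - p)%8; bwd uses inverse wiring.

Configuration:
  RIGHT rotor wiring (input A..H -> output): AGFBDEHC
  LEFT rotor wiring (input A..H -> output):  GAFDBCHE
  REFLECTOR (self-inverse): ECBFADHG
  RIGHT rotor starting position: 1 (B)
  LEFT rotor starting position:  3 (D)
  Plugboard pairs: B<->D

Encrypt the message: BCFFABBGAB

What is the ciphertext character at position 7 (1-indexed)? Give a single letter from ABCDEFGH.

Char 1 ('B'): step: R->2, L=3; B->plug->D->R->C->L->H->refl->G->L'->B->R'->C->plug->C
Char 2 ('C'): step: R->3, L=3; C->plug->C->R->B->L->G->refl->H->L'->C->R'->H->plug->H
Char 3 ('F'): step: R->4, L=3; F->plug->F->R->C->L->H->refl->G->L'->B->R'->G->plug->G
Char 4 ('F'): step: R->5, L=3; F->plug->F->R->A->L->A->refl->E->L'->D->R'->D->plug->B
Char 5 ('A'): step: R->6, L=3; A->plug->A->R->B->L->G->refl->H->L'->C->R'->C->plug->C
Char 6 ('B'): step: R->7, L=3; B->plug->D->R->G->L->F->refl->D->L'->F->R'->G->plug->G
Char 7 ('B'): step: R->0, L->4 (L advanced); B->plug->D->R->B->L->G->refl->H->L'->H->R'->G->plug->G

G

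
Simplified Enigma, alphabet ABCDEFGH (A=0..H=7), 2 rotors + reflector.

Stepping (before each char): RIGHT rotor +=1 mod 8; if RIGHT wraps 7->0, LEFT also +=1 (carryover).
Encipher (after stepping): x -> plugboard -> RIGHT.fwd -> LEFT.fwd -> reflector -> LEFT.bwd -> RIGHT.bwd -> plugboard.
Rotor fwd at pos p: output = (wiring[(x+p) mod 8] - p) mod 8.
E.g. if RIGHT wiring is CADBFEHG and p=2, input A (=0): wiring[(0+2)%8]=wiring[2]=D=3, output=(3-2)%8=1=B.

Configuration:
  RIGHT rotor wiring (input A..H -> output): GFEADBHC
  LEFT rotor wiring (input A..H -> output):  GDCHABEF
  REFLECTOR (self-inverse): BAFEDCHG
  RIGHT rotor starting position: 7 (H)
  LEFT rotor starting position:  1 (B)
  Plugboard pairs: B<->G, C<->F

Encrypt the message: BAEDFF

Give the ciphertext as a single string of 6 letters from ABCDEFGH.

Answer: DBGHEH

Derivation:
Char 1 ('B'): step: R->0, L->2 (L advanced); B->plug->G->R->H->L->B->refl->A->L'->A->R'->D->plug->D
Char 2 ('A'): step: R->1, L=2; A->plug->A->R->E->L->C->refl->F->L'->B->R'->G->plug->B
Char 3 ('E'): step: R->2, L=2; E->plug->E->R->F->L->D->refl->E->L'->G->R'->B->plug->G
Char 4 ('D'): step: R->3, L=2; D->plug->D->R->E->L->C->refl->F->L'->B->R'->H->plug->H
Char 5 ('F'): step: R->4, L=2; F->plug->C->R->D->L->H->refl->G->L'->C->R'->E->plug->E
Char 6 ('F'): step: R->5, L=2; F->plug->C->R->F->L->D->refl->E->L'->G->R'->H->plug->H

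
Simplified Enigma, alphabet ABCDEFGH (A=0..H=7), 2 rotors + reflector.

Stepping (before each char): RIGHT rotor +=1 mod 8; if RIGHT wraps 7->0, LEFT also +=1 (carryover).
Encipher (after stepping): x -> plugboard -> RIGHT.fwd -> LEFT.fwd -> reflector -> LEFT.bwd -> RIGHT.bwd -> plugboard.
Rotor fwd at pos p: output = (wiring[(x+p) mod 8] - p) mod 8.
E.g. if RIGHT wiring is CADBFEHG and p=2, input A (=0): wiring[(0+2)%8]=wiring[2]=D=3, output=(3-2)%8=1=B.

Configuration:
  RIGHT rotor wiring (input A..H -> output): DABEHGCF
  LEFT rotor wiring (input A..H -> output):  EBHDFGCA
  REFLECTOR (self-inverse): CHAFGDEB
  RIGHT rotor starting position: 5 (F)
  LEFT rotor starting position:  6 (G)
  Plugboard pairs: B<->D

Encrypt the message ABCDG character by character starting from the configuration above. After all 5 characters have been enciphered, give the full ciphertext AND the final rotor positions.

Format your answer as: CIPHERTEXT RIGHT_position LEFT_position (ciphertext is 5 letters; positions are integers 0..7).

Answer: FFEBA 2 7

Derivation:
Char 1 ('A'): step: R->6, L=6; A->plug->A->R->E->L->B->refl->H->L'->G->R'->F->plug->F
Char 2 ('B'): step: R->7, L=6; B->plug->D->R->C->L->G->refl->E->L'->A->R'->F->plug->F
Char 3 ('C'): step: R->0, L->7 (L advanced); C->plug->C->R->B->L->F->refl->D->L'->H->R'->E->plug->E
Char 4 ('D'): step: R->1, L=7; D->plug->B->R->A->L->B->refl->H->L'->G->R'->D->plug->B
Char 5 ('G'): step: R->2, L=7; G->plug->G->R->B->L->F->refl->D->L'->H->R'->A->plug->A
Final: ciphertext=FFEBA, RIGHT=2, LEFT=7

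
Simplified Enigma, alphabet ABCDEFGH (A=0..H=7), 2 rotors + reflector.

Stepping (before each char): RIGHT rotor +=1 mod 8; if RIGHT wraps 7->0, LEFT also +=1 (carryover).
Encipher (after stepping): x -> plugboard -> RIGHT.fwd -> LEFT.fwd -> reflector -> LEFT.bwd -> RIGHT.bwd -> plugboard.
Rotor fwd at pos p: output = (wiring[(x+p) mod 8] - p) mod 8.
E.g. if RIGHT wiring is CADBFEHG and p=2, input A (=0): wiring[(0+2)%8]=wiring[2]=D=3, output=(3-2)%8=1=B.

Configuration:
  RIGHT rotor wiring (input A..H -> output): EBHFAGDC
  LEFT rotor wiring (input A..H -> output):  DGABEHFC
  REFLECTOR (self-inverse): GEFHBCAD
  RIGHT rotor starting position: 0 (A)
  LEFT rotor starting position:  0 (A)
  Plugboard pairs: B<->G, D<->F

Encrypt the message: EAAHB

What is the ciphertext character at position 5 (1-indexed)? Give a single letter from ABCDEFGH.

Char 1 ('E'): step: R->1, L=0; E->plug->E->R->F->L->H->refl->D->L'->A->R'->A->plug->A
Char 2 ('A'): step: R->2, L=0; A->plug->A->R->F->L->H->refl->D->L'->A->R'->F->plug->D
Char 3 ('A'): step: R->3, L=0; A->plug->A->R->C->L->A->refl->G->L'->B->R'->F->plug->D
Char 4 ('H'): step: R->4, L=0; H->plug->H->R->B->L->G->refl->A->L'->C->R'->B->plug->G
Char 5 ('B'): step: R->5, L=0; B->plug->G->R->A->L->D->refl->H->L'->F->R'->C->plug->C

C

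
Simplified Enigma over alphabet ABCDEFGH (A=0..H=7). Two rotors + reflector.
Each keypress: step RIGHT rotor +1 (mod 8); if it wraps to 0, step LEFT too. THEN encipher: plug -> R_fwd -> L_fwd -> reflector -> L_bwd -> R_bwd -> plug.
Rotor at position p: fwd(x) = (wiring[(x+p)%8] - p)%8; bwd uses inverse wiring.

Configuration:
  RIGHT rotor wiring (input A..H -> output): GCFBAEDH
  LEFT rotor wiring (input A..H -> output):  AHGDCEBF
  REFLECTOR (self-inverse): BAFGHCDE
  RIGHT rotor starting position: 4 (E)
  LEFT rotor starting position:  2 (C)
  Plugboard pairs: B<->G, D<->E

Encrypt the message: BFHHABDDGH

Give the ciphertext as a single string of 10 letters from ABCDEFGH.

Answer: FDABBFGGEG

Derivation:
Char 1 ('B'): step: R->5, L=2; B->plug->G->R->E->L->H->refl->E->L'->A->R'->F->plug->F
Char 2 ('F'): step: R->6, L=2; F->plug->F->R->D->L->C->refl->F->L'->H->R'->E->plug->D
Char 3 ('H'): step: R->7, L=2; H->plug->H->R->E->L->H->refl->E->L'->A->R'->A->plug->A
Char 4 ('H'): step: R->0, L->3 (L advanced); H->plug->H->R->H->L->D->refl->G->L'->D->R'->G->plug->B
Char 5 ('A'): step: R->1, L=3; A->plug->A->R->B->L->H->refl->E->L'->G->R'->G->plug->B
Char 6 ('B'): step: R->2, L=3; B->plug->G->R->E->L->C->refl->F->L'->F->R'->F->plug->F
Char 7 ('D'): step: R->3, L=3; D->plug->E->R->E->L->C->refl->F->L'->F->R'->B->plug->G
Char 8 ('D'): step: R->4, L=3; D->plug->E->R->C->L->B->refl->A->L'->A->R'->B->plug->G
Char 9 ('G'): step: R->5, L=3; G->plug->B->R->G->L->E->refl->H->L'->B->R'->D->plug->E
Char 10 ('H'): step: R->6, L=3; H->plug->H->R->G->L->E->refl->H->L'->B->R'->B->plug->G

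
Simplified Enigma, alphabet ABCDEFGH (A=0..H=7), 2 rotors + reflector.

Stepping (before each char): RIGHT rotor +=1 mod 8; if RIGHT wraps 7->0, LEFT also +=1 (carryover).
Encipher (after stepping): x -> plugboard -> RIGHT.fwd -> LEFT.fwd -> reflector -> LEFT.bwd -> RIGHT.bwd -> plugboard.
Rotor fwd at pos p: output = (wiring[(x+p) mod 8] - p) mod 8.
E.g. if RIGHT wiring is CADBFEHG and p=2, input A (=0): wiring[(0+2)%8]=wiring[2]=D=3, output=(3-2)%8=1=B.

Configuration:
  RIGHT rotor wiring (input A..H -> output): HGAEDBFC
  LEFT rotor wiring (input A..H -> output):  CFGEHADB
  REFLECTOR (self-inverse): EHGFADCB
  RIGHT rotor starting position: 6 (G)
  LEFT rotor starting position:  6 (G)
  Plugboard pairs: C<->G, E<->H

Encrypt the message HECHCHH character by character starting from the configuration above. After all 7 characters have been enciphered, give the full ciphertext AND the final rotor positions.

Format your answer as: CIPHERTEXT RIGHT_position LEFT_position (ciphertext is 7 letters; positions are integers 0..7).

Answer: GGFAGDA 5 7

Derivation:
Char 1 ('H'): step: R->7, L=6; H->plug->E->R->F->L->G->refl->C->L'->H->R'->C->plug->G
Char 2 ('E'): step: R->0, L->7 (L advanced); E->plug->H->R->C->L->G->refl->C->L'->A->R'->C->plug->G
Char 3 ('C'): step: R->1, L=7; C->plug->G->R->B->L->D->refl->F->L'->E->R'->F->plug->F
Char 4 ('H'): step: R->2, L=7; H->plug->E->R->D->L->H->refl->B->L'->G->R'->A->plug->A
Char 5 ('C'): step: R->3, L=7; C->plug->G->R->D->L->H->refl->B->L'->G->R'->C->plug->G
Char 6 ('H'): step: R->4, L=7; H->plug->E->R->D->L->H->refl->B->L'->G->R'->D->plug->D
Char 7 ('H'): step: R->5, L=7; H->plug->E->R->B->L->D->refl->F->L'->E->R'->A->plug->A
Final: ciphertext=GGFAGDA, RIGHT=5, LEFT=7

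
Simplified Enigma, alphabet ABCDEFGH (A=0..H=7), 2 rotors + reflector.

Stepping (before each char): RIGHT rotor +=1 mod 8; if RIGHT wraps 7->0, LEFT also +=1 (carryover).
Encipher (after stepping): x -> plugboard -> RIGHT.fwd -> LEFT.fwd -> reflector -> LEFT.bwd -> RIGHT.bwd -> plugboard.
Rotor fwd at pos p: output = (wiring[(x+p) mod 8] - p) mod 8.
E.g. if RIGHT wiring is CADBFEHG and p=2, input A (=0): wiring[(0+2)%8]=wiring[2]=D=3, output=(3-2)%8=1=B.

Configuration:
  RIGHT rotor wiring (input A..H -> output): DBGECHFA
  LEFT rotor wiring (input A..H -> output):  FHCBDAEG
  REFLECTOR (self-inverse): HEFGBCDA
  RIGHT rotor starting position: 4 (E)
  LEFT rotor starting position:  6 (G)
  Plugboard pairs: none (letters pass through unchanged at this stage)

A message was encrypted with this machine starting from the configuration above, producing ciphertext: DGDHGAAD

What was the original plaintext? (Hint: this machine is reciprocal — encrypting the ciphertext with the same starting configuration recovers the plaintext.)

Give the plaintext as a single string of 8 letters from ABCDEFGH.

Answer: GDHEFHHE

Derivation:
Char 1 ('D'): step: R->5, L=6; D->plug->D->R->G->L->F->refl->C->L'->H->R'->G->plug->G
Char 2 ('G'): step: R->6, L=6; G->plug->G->R->E->L->E->refl->B->L'->D->R'->D->plug->D
Char 3 ('D'): step: R->7, L=6; D->plug->D->R->H->L->C->refl->F->L'->G->R'->H->plug->H
Char 4 ('H'): step: R->0, L->7 (L advanced); H->plug->H->R->A->L->H->refl->A->L'->C->R'->E->plug->E
Char 5 ('G'): step: R->1, L=7; G->plug->G->R->H->L->F->refl->C->L'->E->R'->F->plug->F
Char 6 ('A'): step: R->2, L=7; A->plug->A->R->E->L->C->refl->F->L'->H->R'->H->plug->H
Char 7 ('A'): step: R->3, L=7; A->plug->A->R->B->L->G->refl->D->L'->D->R'->H->plug->H
Char 8 ('D'): step: R->4, L=7; D->plug->D->R->E->L->C->refl->F->L'->H->R'->E->plug->E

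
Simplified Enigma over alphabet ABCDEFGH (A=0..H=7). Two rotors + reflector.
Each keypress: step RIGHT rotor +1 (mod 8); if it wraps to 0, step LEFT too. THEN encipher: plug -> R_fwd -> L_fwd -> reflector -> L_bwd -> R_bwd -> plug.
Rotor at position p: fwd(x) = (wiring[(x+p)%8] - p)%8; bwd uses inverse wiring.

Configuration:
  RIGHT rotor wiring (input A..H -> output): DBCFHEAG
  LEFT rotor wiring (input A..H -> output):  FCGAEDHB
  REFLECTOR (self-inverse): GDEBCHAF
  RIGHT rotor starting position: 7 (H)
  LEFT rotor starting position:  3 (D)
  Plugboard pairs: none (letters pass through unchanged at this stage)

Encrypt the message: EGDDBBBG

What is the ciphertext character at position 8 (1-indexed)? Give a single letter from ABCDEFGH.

Char 1 ('E'): step: R->0, L->4 (L advanced); E->plug->E->R->H->L->E->refl->C->L'->G->R'->H->plug->H
Char 2 ('G'): step: R->1, L=4; G->plug->G->R->F->L->G->refl->A->L'->A->R'->A->plug->A
Char 3 ('D'): step: R->2, L=4; D->plug->D->R->C->L->D->refl->B->L'->E->R'->F->plug->F
Char 4 ('D'): step: R->3, L=4; D->plug->D->R->F->L->G->refl->A->L'->A->R'->F->plug->F
Char 5 ('B'): step: R->4, L=4; B->plug->B->R->A->L->A->refl->G->L'->F->R'->F->plug->F
Char 6 ('B'): step: R->5, L=4; B->plug->B->R->D->L->F->refl->H->L'->B->R'->C->plug->C
Char 7 ('B'): step: R->6, L=4; B->plug->B->R->A->L->A->refl->G->L'->F->R'->C->plug->C
Char 8 ('G'): step: R->7, L=4; G->plug->G->R->F->L->G->refl->A->L'->A->R'->F->plug->F

F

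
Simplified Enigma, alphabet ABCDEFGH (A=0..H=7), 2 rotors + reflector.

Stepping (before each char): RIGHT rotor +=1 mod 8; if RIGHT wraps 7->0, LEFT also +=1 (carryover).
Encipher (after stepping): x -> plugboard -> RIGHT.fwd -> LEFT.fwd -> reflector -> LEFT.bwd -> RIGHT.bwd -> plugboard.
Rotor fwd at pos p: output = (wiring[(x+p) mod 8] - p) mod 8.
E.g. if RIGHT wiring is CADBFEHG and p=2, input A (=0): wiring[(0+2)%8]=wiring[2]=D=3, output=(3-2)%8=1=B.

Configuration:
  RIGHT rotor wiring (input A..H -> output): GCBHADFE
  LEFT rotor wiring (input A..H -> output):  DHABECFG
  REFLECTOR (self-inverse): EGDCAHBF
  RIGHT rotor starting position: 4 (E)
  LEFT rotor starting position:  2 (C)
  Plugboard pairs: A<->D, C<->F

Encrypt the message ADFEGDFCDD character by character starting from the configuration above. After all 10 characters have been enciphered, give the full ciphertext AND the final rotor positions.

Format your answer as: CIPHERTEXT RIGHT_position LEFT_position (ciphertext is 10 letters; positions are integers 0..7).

Answer: FCDFCCEGEG 6 3

Derivation:
Char 1 ('A'): step: R->5, L=2; A->plug->D->R->B->L->H->refl->F->L'->H->R'->C->plug->F
Char 2 ('D'): step: R->6, L=2; D->plug->A->R->H->L->F->refl->H->L'->B->R'->F->plug->C
Char 3 ('F'): step: R->7, L=2; F->plug->C->R->D->L->A->refl->E->L'->F->R'->A->plug->D
Char 4 ('E'): step: R->0, L->3 (L advanced); E->plug->E->R->A->L->G->refl->B->L'->B->R'->C->plug->F
Char 5 ('G'): step: R->1, L=3; G->plug->G->R->D->L->C->refl->D->L'->E->R'->F->plug->C
Char 6 ('D'): step: R->2, L=3; D->plug->A->R->H->L->F->refl->H->L'->C->R'->F->plug->C
Char 7 ('F'): step: R->3, L=3; F->plug->C->R->A->L->G->refl->B->L'->B->R'->E->plug->E
Char 8 ('C'): step: R->4, L=3; C->plug->F->R->G->L->E->refl->A->L'->F->R'->G->plug->G
Char 9 ('D'): step: R->5, L=3; D->plug->A->R->G->L->E->refl->A->L'->F->R'->E->plug->E
Char 10 ('D'): step: R->6, L=3; D->plug->A->R->H->L->F->refl->H->L'->C->R'->G->plug->G
Final: ciphertext=FCDFCCEGEG, RIGHT=6, LEFT=3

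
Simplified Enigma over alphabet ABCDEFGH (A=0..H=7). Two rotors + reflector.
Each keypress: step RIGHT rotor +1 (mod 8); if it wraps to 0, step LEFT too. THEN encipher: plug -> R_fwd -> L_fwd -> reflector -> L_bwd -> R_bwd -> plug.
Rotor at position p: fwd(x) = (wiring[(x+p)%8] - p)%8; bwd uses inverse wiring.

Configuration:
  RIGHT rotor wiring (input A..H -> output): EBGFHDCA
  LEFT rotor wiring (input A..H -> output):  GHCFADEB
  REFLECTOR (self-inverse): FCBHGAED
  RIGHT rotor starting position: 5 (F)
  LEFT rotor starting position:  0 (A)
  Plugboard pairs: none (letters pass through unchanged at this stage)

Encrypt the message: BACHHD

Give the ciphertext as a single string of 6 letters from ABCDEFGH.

Answer: FBEBFG

Derivation:
Char 1 ('B'): step: R->6, L=0; B->plug->B->R->C->L->C->refl->B->L'->H->R'->F->plug->F
Char 2 ('A'): step: R->7, L=0; A->plug->A->R->B->L->H->refl->D->L'->F->R'->B->plug->B
Char 3 ('C'): step: R->0, L->1 (L advanced); C->plug->C->R->G->L->A->refl->F->L'->H->R'->E->plug->E
Char 4 ('H'): step: R->1, L=1; H->plug->H->R->D->L->H->refl->D->L'->F->R'->B->plug->B
Char 5 ('H'): step: R->2, L=1; H->plug->H->R->H->L->F->refl->A->L'->G->R'->F->plug->F
Char 6 ('D'): step: R->3, L=1; D->plug->D->R->H->L->F->refl->A->L'->G->R'->G->plug->G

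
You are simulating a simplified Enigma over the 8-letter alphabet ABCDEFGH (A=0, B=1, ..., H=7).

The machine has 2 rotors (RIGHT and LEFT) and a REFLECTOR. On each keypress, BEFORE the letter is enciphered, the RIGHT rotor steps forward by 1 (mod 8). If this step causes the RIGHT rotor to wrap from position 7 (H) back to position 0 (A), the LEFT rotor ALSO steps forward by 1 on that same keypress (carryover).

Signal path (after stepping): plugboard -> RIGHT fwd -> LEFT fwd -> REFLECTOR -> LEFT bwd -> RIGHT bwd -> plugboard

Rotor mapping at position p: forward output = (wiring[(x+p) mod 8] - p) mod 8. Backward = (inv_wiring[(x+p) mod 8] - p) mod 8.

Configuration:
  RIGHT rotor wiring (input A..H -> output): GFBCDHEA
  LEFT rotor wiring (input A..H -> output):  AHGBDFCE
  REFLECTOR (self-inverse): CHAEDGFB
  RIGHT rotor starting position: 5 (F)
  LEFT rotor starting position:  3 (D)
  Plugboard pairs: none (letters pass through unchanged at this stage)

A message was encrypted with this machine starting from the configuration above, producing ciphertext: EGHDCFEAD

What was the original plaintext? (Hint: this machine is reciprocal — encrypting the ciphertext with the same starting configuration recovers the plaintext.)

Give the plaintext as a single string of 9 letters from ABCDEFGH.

Char 1 ('E'): step: R->6, L=3; E->plug->E->R->D->L->H->refl->B->L'->E->R'->F->plug->F
Char 2 ('G'): step: R->7, L=3; G->plug->G->R->A->L->G->refl->F->L'->F->R'->H->plug->H
Char 3 ('H'): step: R->0, L->4 (L advanced); H->plug->H->R->A->L->H->refl->B->L'->B->R'->C->plug->C
Char 4 ('D'): step: R->1, L=4; D->plug->D->R->C->L->G->refl->F->L'->H->R'->G->plug->G
Char 5 ('C'): step: R->2, L=4; C->plug->C->R->B->L->B->refl->H->L'->A->R'->B->plug->B
Char 6 ('F'): step: R->3, L=4; F->plug->F->R->D->L->A->refl->C->L'->G->R'->H->plug->H
Char 7 ('E'): step: R->4, L=4; E->plug->E->R->C->L->G->refl->F->L'->H->R'->A->plug->A
Char 8 ('A'): step: R->5, L=4; A->plug->A->R->C->L->G->refl->F->L'->H->R'->B->plug->B
Char 9 ('D'): step: R->6, L=4; D->plug->D->R->H->L->F->refl->G->L'->C->R'->B->plug->B

Answer: FHCGBHABB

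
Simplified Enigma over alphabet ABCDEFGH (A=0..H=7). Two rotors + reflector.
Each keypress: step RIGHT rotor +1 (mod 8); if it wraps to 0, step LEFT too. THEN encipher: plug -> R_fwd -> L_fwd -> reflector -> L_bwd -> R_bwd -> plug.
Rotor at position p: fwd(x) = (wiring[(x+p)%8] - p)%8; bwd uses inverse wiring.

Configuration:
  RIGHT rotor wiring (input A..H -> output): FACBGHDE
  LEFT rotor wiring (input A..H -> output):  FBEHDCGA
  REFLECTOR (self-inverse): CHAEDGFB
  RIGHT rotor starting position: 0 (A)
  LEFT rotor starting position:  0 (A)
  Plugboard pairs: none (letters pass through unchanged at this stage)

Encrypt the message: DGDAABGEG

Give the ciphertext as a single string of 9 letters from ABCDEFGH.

Answer: AEAFGGBHC

Derivation:
Char 1 ('D'): step: R->1, L=0; D->plug->D->R->F->L->C->refl->A->L'->H->R'->A->plug->A
Char 2 ('G'): step: R->2, L=0; G->plug->G->R->D->L->H->refl->B->L'->B->R'->E->plug->E
Char 3 ('D'): step: R->3, L=0; D->plug->D->R->A->L->F->refl->G->L'->G->R'->A->plug->A
Char 4 ('A'): step: R->4, L=0; A->plug->A->R->C->L->E->refl->D->L'->E->R'->F->plug->F
Char 5 ('A'): step: R->5, L=0; A->plug->A->R->C->L->E->refl->D->L'->E->R'->G->plug->G
Char 6 ('B'): step: R->6, L=0; B->plug->B->R->G->L->G->refl->F->L'->A->R'->G->plug->G
Char 7 ('G'): step: R->7, L=0; G->plug->G->R->A->L->F->refl->G->L'->G->R'->B->plug->B
Char 8 ('E'): step: R->0, L->1 (L advanced); E->plug->E->R->G->L->H->refl->B->L'->E->R'->H->plug->H
Char 9 ('G'): step: R->1, L=1; G->plug->G->R->D->L->C->refl->A->L'->A->R'->C->plug->C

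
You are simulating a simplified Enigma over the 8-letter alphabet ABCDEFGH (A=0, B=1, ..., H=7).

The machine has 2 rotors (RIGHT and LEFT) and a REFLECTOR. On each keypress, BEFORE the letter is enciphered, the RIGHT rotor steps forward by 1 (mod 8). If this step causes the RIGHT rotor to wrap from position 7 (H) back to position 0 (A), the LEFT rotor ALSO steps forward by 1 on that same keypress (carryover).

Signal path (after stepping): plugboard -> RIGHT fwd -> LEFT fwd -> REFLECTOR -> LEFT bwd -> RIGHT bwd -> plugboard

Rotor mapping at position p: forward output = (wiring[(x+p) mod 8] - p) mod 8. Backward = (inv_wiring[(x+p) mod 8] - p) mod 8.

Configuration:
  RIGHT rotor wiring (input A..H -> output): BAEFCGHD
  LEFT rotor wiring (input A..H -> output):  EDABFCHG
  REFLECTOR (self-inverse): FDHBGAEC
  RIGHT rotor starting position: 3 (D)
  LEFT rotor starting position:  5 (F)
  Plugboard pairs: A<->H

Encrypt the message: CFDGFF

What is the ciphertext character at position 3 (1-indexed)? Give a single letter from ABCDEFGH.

Char 1 ('C'): step: R->4, L=5; C->plug->C->R->D->L->H->refl->C->L'->B->R'->H->plug->A
Char 2 ('F'): step: R->5, L=5; F->plug->F->R->H->L->A->refl->F->L'->A->R'->G->plug->G
Char 3 ('D'): step: R->6, L=5; D->plug->D->R->C->L->B->refl->D->L'->F->R'->B->plug->B

B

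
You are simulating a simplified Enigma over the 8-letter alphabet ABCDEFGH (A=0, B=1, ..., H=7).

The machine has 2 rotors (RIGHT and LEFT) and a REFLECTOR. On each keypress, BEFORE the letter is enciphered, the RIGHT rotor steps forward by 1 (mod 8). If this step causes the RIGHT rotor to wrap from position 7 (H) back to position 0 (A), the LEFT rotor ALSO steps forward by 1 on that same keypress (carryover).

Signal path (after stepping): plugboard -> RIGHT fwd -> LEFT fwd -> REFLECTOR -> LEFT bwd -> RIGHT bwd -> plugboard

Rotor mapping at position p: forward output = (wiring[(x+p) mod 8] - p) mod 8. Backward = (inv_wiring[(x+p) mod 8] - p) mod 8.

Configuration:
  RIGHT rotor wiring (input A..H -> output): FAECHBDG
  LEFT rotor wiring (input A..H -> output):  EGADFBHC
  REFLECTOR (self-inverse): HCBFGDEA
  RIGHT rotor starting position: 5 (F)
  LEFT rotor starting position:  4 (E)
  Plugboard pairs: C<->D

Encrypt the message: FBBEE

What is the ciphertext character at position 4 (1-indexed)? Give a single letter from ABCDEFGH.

Char 1 ('F'): step: R->6, L=4; F->plug->F->R->E->L->A->refl->H->L'->H->R'->C->plug->D
Char 2 ('B'): step: R->7, L=4; B->plug->B->R->G->L->E->refl->G->L'->D->R'->E->plug->E
Char 3 ('B'): step: R->0, L->5 (L advanced); B->plug->B->R->A->L->E->refl->G->L'->G->R'->H->plug->H
Char 4 ('E'): step: R->1, L=5; E->plug->E->R->A->L->E->refl->G->L'->G->R'->D->plug->C

C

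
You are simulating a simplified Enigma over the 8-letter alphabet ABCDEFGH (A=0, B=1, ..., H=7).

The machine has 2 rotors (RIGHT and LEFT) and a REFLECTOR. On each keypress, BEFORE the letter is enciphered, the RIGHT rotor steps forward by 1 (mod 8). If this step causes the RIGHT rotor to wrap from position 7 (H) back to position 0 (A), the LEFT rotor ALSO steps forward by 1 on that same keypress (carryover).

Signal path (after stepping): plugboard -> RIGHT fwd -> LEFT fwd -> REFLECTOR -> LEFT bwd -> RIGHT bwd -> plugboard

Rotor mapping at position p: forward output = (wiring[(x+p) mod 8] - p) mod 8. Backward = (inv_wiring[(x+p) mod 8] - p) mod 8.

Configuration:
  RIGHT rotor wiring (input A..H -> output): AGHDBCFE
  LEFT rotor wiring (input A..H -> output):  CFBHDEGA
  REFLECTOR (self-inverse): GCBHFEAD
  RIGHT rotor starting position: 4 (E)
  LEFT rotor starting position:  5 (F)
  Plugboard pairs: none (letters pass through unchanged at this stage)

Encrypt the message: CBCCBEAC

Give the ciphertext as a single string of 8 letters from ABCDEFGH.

Char 1 ('C'): step: R->5, L=5; C->plug->C->R->H->L->G->refl->A->L'->E->R'->H->plug->H
Char 2 ('B'): step: R->6, L=5; B->plug->B->R->G->L->C->refl->B->L'->B->R'->E->plug->E
Char 3 ('C'): step: R->7, L=5; C->plug->C->R->H->L->G->refl->A->L'->E->R'->E->plug->E
Char 4 ('C'): step: R->0, L->6 (L advanced); C->plug->C->R->H->L->G->refl->A->L'->A->R'->A->plug->A
Char 5 ('B'): step: R->1, L=6; B->plug->B->R->G->L->F->refl->E->L'->C->R'->C->plug->C
Char 6 ('E'): step: R->2, L=6; E->plug->E->R->D->L->H->refl->D->L'->E->R'->H->plug->H
Char 7 ('A'): step: R->3, L=6; A->plug->A->R->A->L->A->refl->G->L'->H->R'->C->plug->C
Char 8 ('C'): step: R->4, L=6; C->plug->C->R->B->L->C->refl->B->L'->F->R'->A->plug->A

Answer: HEEACHCA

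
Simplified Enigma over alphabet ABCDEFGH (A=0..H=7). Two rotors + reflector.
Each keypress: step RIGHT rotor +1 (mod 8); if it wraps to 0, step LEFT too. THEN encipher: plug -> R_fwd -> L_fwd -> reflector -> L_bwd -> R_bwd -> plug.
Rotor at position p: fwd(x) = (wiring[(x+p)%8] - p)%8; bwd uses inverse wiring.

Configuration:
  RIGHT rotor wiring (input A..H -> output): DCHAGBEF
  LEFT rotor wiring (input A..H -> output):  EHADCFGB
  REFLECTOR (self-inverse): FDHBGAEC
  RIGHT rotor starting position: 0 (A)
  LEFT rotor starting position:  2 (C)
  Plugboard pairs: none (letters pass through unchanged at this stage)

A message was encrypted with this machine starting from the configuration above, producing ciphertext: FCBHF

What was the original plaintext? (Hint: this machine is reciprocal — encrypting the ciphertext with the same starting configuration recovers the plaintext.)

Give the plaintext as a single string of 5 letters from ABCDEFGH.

Answer: AHDCB

Derivation:
Char 1 ('F'): step: R->1, L=2; F->plug->F->R->D->L->D->refl->B->L'->B->R'->A->plug->A
Char 2 ('C'): step: R->2, L=2; C->plug->C->R->E->L->E->refl->G->L'->A->R'->H->plug->H
Char 3 ('B'): step: R->3, L=2; B->plug->B->R->D->L->D->refl->B->L'->B->R'->D->plug->D
Char 4 ('H'): step: R->4, L=2; H->plug->H->R->E->L->E->refl->G->L'->A->R'->C->plug->C
Char 5 ('F'): step: R->5, L=2; F->plug->F->R->C->L->A->refl->F->L'->H->R'->B->plug->B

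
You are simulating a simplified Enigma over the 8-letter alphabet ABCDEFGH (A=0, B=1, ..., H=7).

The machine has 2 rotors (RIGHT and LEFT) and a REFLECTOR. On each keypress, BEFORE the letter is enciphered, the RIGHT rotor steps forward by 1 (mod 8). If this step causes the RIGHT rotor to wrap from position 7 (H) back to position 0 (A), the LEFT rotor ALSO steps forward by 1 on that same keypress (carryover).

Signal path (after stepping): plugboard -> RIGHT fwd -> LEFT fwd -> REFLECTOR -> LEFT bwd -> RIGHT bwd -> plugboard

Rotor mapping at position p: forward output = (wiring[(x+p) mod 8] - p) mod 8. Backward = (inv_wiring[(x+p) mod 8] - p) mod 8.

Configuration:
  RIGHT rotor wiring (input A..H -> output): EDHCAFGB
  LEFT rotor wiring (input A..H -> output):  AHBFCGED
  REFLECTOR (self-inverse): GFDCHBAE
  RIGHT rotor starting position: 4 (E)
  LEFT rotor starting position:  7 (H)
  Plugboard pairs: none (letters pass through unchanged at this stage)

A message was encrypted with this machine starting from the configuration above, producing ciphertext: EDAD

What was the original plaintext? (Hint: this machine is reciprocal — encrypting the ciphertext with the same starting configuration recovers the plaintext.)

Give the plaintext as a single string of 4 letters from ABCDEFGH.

Char 1 ('E'): step: R->5, L=7; E->plug->E->R->G->L->H->refl->E->L'->A->R'->A->plug->A
Char 2 ('D'): step: R->6, L=7; D->plug->D->R->F->L->D->refl->C->L'->D->R'->B->plug->B
Char 3 ('A'): step: R->7, L=7; A->plug->A->R->C->L->A->refl->G->L'->E->R'->C->plug->C
Char 4 ('D'): step: R->0, L->0 (L advanced); D->plug->D->R->C->L->B->refl->F->L'->D->R'->B->plug->B

Answer: ABCB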